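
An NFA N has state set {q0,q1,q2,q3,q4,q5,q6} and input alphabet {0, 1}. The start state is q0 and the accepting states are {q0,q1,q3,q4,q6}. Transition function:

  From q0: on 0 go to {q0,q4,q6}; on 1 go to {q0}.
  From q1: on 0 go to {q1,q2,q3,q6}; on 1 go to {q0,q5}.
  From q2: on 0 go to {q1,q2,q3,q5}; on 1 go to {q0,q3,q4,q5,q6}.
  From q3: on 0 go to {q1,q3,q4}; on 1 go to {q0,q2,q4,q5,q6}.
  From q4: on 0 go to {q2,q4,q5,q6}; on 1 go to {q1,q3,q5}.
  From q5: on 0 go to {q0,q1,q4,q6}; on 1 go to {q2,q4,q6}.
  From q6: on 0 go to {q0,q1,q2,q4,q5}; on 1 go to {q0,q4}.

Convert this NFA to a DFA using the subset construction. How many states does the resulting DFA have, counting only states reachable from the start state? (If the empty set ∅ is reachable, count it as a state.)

Start state of the DFA: {q0}.
{q0} --0--> {q0,q4,q6}  [new]
{q0} --1--> {q0}  [seen]
{q0,q4,q6} --0--> {q0,q1,q2,q4,q5,q6}  [new]
{q0,q4,q6} --1--> {q0,q1,q3,q4,q5}  [new]
{q0,q1,q2,q4,q5,q6} --0--> {q0,q1,q2,q3,q4,q5,q6}  [new]
{q0,q1,q2,q4,q5,q6} --1--> {q0,q1,q2,q3,q4,q5,q6}  [seen]
{q0,q1,q3,q4,q5} --0--> {q0,q1,q2,q3,q4,q5,q6}  [seen]
{q0,q1,q3,q4,q5} --1--> {q0,q1,q2,q3,q4,q5,q6}  [seen]
{q0,q1,q2,q3,q4,q5,q6} --0--> {q0,q1,q2,q3,q4,q5,q6}  [seen]
{q0,q1,q2,q3,q4,q5,q6} --1--> {q0,q1,q2,q3,q4,q5,q6}  [seen]
Reachable DFA states: {q0}, {q0,q4,q6}, {q0,q1,q2,q4,q5,q6}, {q0,q1,q3,q4,q5}, {q0,q1,q2,q3,q4,q5,q6}.

5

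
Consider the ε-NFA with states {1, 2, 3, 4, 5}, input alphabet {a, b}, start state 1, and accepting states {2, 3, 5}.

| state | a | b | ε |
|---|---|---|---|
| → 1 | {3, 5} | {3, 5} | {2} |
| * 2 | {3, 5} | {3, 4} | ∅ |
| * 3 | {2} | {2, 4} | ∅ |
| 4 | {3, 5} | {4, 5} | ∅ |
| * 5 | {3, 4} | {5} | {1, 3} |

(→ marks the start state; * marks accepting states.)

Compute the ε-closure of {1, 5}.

Begin with {1, 5}.
1 →ε {2}; add 2.
5 →ε {1, 3}; add 3.
ε-closure = {1, 2, 3, 5}.

{1, 2, 3, 5}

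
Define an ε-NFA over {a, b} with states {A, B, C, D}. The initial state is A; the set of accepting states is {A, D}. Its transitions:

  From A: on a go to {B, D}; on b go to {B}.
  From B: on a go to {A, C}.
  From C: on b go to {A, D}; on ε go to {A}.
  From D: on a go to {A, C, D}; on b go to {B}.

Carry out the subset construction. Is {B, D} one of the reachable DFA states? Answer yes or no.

Start state of the DFA: {A} (ε-closure of the NFA start).
{A} --a--> {B, D}  [new]
{A} --b--> {B}  [new]
{B, D} --a--> {A, C, D}  [new]
{B, D} --b--> {B}  [seen]
{B} --a--> {A, C}  [new]
{B} --b--> ∅  [new]
{A, C, D} --a--> {A, B, C, D}  [new]
{A, C, D} --b--> {A, B, D}  [new]
{A, C} --a--> {B, D}  [seen]
{A, C} --b--> {A, B, D}  [seen]
∅ --a--> ∅  [seen]
∅ --b--> ∅  [seen]
{A, B, C, D} --a--> {A, B, C, D}  [seen]
{A, B, C, D} --b--> {A, B, D}  [seen]
{A, B, D} --a--> {A, B, C, D}  [seen]
{A, B, D} --b--> {B}  [seen]
Reachable DFA states: {A}, {B, D}, {B}, {A, C, D}, {A, C}, ∅, {A, B, C, D}, {A, B, D}.
{B, D} is among them.

yes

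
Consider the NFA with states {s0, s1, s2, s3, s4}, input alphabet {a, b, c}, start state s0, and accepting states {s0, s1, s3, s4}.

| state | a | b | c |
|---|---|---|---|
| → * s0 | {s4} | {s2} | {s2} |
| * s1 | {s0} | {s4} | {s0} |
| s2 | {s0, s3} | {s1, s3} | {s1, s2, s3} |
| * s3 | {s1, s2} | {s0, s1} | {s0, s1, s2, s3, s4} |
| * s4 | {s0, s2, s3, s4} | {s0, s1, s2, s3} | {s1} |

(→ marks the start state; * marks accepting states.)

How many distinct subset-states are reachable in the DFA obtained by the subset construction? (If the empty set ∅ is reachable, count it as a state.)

Start state of the DFA: {s0}.
{s0} --a--> {s4}  [new]
{s0} --b--> {s2}  [new]
{s0} --c--> {s2}  [seen]
{s4} --a--> {s0, s2, s3, s4}  [new]
{s4} --b--> {s0, s1, s2, s3}  [new]
{s4} --c--> {s1}  [new]
{s2} --a--> {s0, s3}  [new]
{s2} --b--> {s1, s3}  [new]
{s2} --c--> {s1, s2, s3}  [new]
{s0, s2, s3, s4} --a--> {s0, s1, s2, s3, s4}  [new]
{s0, s2, s3, s4} --b--> {s0, s1, s2, s3}  [seen]
{s0, s2, s3, s4} --c--> {s0, s1, s2, s3, s4}  [seen]
{s0, s1, s2, s3} --a--> {s0, s1, s2, s3, s4}  [seen]
{s0, s1, s2, s3} --b--> {s0, s1, s2, s3, s4}  [seen]
{s0, s1, s2, s3} --c--> {s0, s1, s2, s3, s4}  [seen]
{s1} --a--> {s0}  [seen]
{s1} --b--> {s4}  [seen]
{s1} --c--> {s0}  [seen]
{s0, s3} --a--> {s1, s2, s4}  [new]
{s0, s3} --b--> {s0, s1, s2}  [new]
{s0, s3} --c--> {s0, s1, s2, s3, s4}  [seen]
{s1, s3} --a--> {s0, s1, s2}  [seen]
{s1, s3} --b--> {s0, s1, s4}  [new]
{s1, s3} --c--> {s0, s1, s2, s3, s4}  [seen]
{s1, s2, s3} --a--> {s0, s1, s2, s3}  [seen]
{s1, s2, s3} --b--> {s0, s1, s3, s4}  [new]
{s1, s2, s3} --c--> {s0, s1, s2, s3, s4}  [seen]
{s0, s1, s2, s3, s4} --a--> {s0, s1, s2, s3, s4}  [seen]
{s0, s1, s2, s3, s4} --b--> {s0, s1, s2, s3, s4}  [seen]
{s0, s1, s2, s3, s4} --c--> {s0, s1, s2, s3, s4}  [seen]
{s1, s2, s4} --a--> {s0, s2, s3, s4}  [seen]
{s1, s2, s4} --b--> {s0, s1, s2, s3, s4}  [seen]
{s1, s2, s4} --c--> {s0, s1, s2, s3}  [seen]
{s0, s1, s2} --a--> {s0, s3, s4}  [new]
{s0, s1, s2} --b--> {s1, s2, s3, s4}  [new]
{s0, s1, s2} --c--> {s0, s1, s2, s3}  [seen]
{s0, s1, s4} --a--> {s0, s2, s3, s4}  [seen]
{s0, s1, s4} --b--> {s0, s1, s2, s3, s4}  [seen]
{s0, s1, s4} --c--> {s0, s1, s2}  [seen]
{s0, s1, s3, s4} --a--> {s0, s1, s2, s3, s4}  [seen]
{s0, s1, s3, s4} --b--> {s0, s1, s2, s3, s4}  [seen]
{s0, s1, s3, s4} --c--> {s0, s1, s2, s3, s4}  [seen]
{s0, s3, s4} --a--> {s0, s1, s2, s3, s4}  [seen]
{s0, s3, s4} --b--> {s0, s1, s2, s3}  [seen]
{s0, s3, s4} --c--> {s0, s1, s2, s3, s4}  [seen]
{s1, s2, s3, s4} --a--> {s0, s1, s2, s3, s4}  [seen]
{s1, s2, s3, s4} --b--> {s0, s1, s2, s3, s4}  [seen]
{s1, s2, s3, s4} --c--> {s0, s1, s2, s3, s4}  [seen]
Reachable DFA states: {s0}, {s4}, {s2}, {s0, s2, s3, s4}, {s0, s1, s2, s3}, {s1}, {s0, s3}, {s1, s3}, {s1, s2, s3}, {s0, s1, s2, s3, s4}, {s1, s2, s4}, {s0, s1, s2}, {s0, s1, s4}, {s0, s1, s3, s4}, {s0, s3, s4}, {s1, s2, s3, s4}.

16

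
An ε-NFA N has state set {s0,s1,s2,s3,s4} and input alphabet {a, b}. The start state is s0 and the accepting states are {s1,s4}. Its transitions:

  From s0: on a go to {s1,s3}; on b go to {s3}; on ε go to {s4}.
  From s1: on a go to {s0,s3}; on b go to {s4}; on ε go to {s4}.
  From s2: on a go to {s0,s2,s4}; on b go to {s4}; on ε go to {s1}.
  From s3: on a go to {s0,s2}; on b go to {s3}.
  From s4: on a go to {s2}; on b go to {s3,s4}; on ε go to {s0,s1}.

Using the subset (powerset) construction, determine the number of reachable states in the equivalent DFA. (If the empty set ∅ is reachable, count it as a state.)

3

Start state of the DFA: {s0,s1,s4} (ε-closure of the NFA start).
{s0,s1,s4} --a--> {s0,s1,s2,s3,s4}  [new]
{s0,s1,s4} --b--> {s0,s1,s3,s4}  [new]
{s0,s1,s2,s3,s4} --a--> {s0,s1,s2,s3,s4}  [seen]
{s0,s1,s2,s3,s4} --b--> {s0,s1,s3,s4}  [seen]
{s0,s1,s3,s4} --a--> {s0,s1,s2,s3,s4}  [seen]
{s0,s1,s3,s4} --b--> {s0,s1,s3,s4}  [seen]
Reachable DFA states: {s0,s1,s4}, {s0,s1,s2,s3,s4}, {s0,s1,s3,s4}.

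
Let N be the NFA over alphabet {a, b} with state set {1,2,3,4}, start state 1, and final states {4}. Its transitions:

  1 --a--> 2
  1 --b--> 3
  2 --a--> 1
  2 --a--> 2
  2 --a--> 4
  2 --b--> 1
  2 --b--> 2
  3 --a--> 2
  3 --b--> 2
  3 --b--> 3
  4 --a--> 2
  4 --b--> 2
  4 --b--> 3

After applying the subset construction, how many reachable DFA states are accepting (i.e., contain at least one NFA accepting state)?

1

Start state of the DFA: {1}.
{1} --a--> {2}  [new]
{1} --b--> {3}  [new]
{2} --a--> {1,2,4}  [new]
{2} --b--> {1,2}  [new]
{3} --a--> {2}  [seen]
{3} --b--> {2,3}  [new]
{1,2,4} --a--> {1,2,4}  [seen]
{1,2,4} --b--> {1,2,3}  [new]
{1,2} --a--> {1,2,4}  [seen]
{1,2} --b--> {1,2,3}  [seen]
{2,3} --a--> {1,2,4}  [seen]
{2,3} --b--> {1,2,3}  [seen]
{1,2,3} --a--> {1,2,4}  [seen]
{1,2,3} --b--> {1,2,3}  [seen]
Reachable DFA states: {1}, {2}, {3}, {1,2,4}, {1,2}, {2,3}, {1,2,3}.
Accepting DFA states (contain an NFA accepting state): {1,2,4}.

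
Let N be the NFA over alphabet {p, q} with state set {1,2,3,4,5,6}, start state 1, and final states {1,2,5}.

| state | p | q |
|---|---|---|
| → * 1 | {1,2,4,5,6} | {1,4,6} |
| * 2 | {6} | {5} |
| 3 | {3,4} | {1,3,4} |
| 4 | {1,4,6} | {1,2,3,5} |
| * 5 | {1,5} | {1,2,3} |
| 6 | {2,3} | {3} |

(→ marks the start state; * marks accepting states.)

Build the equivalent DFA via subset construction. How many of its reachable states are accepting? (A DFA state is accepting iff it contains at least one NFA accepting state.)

4

Start state of the DFA: {1}.
{1} --p--> {1,2,4,5,6}  [new]
{1} --q--> {1,4,6}  [new]
{1,2,4,5,6} --p--> {1,2,3,4,5,6}  [new]
{1,2,4,5,6} --q--> {1,2,3,4,5,6}  [seen]
{1,4,6} --p--> {1,2,3,4,5,6}  [seen]
{1,4,6} --q--> {1,2,3,4,5,6}  [seen]
{1,2,3,4,5,6} --p--> {1,2,3,4,5,6}  [seen]
{1,2,3,4,5,6} --q--> {1,2,3,4,5,6}  [seen]
Reachable DFA states: {1}, {1,2,4,5,6}, {1,4,6}, {1,2,3,4,5,6}.
Accepting DFA states (contain an NFA accepting state): {1}, {1,2,4,5,6}, {1,4,6}, {1,2,3,4,5,6}.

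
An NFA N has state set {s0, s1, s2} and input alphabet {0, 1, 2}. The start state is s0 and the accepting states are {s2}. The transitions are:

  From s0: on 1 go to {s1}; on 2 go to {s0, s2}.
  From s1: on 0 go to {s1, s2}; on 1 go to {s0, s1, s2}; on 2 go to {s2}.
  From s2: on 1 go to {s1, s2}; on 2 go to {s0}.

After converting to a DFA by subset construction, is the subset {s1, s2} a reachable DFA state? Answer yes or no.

Start state of the DFA: {s0}.
{s0} --0--> ∅  [new]
{s0} --1--> {s1}  [new]
{s0} --2--> {s0, s2}  [new]
∅ --0--> ∅  [seen]
∅ --1--> ∅  [seen]
∅ --2--> ∅  [seen]
{s1} --0--> {s1, s2}  [new]
{s1} --1--> {s0, s1, s2}  [new]
{s1} --2--> {s2}  [new]
{s0, s2} --0--> ∅  [seen]
{s0, s2} --1--> {s1, s2}  [seen]
{s0, s2} --2--> {s0, s2}  [seen]
{s1, s2} --0--> {s1, s2}  [seen]
{s1, s2} --1--> {s0, s1, s2}  [seen]
{s1, s2} --2--> {s0, s2}  [seen]
{s0, s1, s2} --0--> {s1, s2}  [seen]
{s0, s1, s2} --1--> {s0, s1, s2}  [seen]
{s0, s1, s2} --2--> {s0, s2}  [seen]
{s2} --0--> ∅  [seen]
{s2} --1--> {s1, s2}  [seen]
{s2} --2--> {s0}  [seen]
Reachable DFA states: {s0}, ∅, {s1}, {s0, s2}, {s1, s2}, {s0, s1, s2}, {s2}.
{s1, s2} is among them.

yes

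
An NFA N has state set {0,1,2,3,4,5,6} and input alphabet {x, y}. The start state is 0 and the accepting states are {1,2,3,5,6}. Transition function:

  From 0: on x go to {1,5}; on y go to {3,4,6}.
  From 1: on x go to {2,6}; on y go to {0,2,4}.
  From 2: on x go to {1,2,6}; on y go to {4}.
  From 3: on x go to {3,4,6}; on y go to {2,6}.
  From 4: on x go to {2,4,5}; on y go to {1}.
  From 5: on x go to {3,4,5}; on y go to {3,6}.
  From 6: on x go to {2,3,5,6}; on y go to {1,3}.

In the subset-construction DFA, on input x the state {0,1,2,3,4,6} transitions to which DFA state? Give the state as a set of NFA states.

δ(0,x) = {1,5}; δ(1,x) = {2,6}; δ(2,x) = {1,2,6}; δ(3,x) = {3,4,6}; δ(4,x) = {2,4,5}; δ(6,x) = {2,3,5,6}.
Union: {1,2,3,4,5,6}.

{1,2,3,4,5,6}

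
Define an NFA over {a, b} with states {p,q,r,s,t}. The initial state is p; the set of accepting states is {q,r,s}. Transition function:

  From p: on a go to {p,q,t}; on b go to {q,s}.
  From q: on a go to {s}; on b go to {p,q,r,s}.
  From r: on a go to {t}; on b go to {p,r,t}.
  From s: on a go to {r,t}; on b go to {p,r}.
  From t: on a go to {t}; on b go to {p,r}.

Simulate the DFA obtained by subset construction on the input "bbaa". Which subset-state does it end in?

Start: {p}.
δ(p,b) = {q,s}.
Union: {q,s}.
After b: {q,s}.
δ(q,b) = {p,q,r,s}; δ(s,b) = {p,r}.
Union: {p,q,r,s}.
After b: {p,q,r,s}.
δ(p,a) = {p,q,t}; δ(q,a) = {s}; δ(r,a) = {t}; δ(s,a) = {r,t}.
Union: {p,q,r,s,t}.
After a: {p,q,r,s,t}.
δ(p,a) = {p,q,t}; δ(q,a) = {s}; δ(r,a) = {t}; δ(s,a) = {r,t}; δ(t,a) = {t}.
Union: {p,q,r,s,t}.
After a: {p,q,r,s,t}.

{p,q,r,s,t}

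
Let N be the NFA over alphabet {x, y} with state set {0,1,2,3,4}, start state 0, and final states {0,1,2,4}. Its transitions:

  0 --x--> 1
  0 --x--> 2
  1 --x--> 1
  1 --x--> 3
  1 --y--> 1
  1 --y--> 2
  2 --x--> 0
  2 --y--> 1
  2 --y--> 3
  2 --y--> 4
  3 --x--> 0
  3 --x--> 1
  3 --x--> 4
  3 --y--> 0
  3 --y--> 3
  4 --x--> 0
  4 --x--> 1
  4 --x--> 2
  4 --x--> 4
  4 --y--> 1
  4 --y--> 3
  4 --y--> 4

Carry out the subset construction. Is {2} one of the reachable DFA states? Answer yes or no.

no

Start state of the DFA: {0}.
{0} --x--> {1,2}  [new]
{0} --y--> ∅  [new]
{1,2} --x--> {0,1,3}  [new]
{1,2} --y--> {1,2,3,4}  [new]
∅ --x--> ∅  [seen]
∅ --y--> ∅  [seen]
{0,1,3} --x--> {0,1,2,3,4}  [new]
{0,1,3} --y--> {0,1,2,3}  [new]
{1,2,3,4} --x--> {0,1,2,3,4}  [seen]
{1,2,3,4} --y--> {0,1,2,3,4}  [seen]
{0,1,2,3,4} --x--> {0,1,2,3,4}  [seen]
{0,1,2,3,4} --y--> {0,1,2,3,4}  [seen]
{0,1,2,3} --x--> {0,1,2,3,4}  [seen]
{0,1,2,3} --y--> {0,1,2,3,4}  [seen]
Reachable DFA states: {0}, {1,2}, ∅, {0,1,3}, {1,2,3,4}, {0,1,2,3,4}, {0,1,2,3}.
{2} is not among them.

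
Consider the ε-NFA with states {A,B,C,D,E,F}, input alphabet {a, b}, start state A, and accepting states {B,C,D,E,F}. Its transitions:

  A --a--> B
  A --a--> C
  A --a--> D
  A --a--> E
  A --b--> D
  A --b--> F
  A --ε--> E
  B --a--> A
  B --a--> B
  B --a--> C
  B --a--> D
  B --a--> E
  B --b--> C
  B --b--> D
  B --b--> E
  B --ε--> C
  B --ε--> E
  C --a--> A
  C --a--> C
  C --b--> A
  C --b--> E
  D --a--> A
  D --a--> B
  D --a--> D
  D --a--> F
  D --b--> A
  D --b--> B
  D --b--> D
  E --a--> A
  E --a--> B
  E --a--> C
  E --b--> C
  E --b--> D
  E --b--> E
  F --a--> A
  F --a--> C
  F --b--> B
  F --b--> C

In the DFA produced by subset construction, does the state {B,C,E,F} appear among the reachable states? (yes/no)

no

Start state of the DFA: {A,E} (ε-closure of the NFA start).
{A,E} --a--> {A,B,C,D,E}  [new]
{A,E} --b--> {C,D,E,F}  [new]
{A,B,C,D,E} --a--> {A,B,C,D,E,F}  [new]
{A,B,C,D,E} --b--> {A,B,C,D,E,F}  [seen]
{C,D,E,F} --a--> {A,B,C,D,E,F}  [seen]
{C,D,E,F} --b--> {A,B,C,D,E}  [seen]
{A,B,C,D,E,F} --a--> {A,B,C,D,E,F}  [seen]
{A,B,C,D,E,F} --b--> {A,B,C,D,E,F}  [seen]
Reachable DFA states: {A,E}, {A,B,C,D,E}, {C,D,E,F}, {A,B,C,D,E,F}.
{B,C,E,F} is not among them.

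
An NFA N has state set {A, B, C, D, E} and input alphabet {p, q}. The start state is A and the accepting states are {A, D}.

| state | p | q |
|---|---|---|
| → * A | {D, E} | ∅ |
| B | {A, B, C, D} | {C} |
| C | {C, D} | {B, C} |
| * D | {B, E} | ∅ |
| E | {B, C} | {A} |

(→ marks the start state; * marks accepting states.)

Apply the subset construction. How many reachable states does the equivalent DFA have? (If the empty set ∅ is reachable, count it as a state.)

Start state of the DFA: {A}.
{A} --p--> {D, E}  [new]
{A} --q--> ∅  [new]
{D, E} --p--> {B, C, E}  [new]
{D, E} --q--> {A}  [seen]
∅ --p--> ∅  [seen]
∅ --q--> ∅  [seen]
{B, C, E} --p--> {A, B, C, D}  [new]
{B, C, E} --q--> {A, B, C}  [new]
{A, B, C, D} --p--> {A, B, C, D, E}  [new]
{A, B, C, D} --q--> {B, C}  [new]
{A, B, C} --p--> {A, B, C, D, E}  [seen]
{A, B, C} --q--> {B, C}  [seen]
{A, B, C, D, E} --p--> {A, B, C, D, E}  [seen]
{A, B, C, D, E} --q--> {A, B, C}  [seen]
{B, C} --p--> {A, B, C, D}  [seen]
{B, C} --q--> {B, C}  [seen]
Reachable DFA states: {A}, {D, E}, ∅, {B, C, E}, {A, B, C, D}, {A, B, C}, {A, B, C, D, E}, {B, C}.

8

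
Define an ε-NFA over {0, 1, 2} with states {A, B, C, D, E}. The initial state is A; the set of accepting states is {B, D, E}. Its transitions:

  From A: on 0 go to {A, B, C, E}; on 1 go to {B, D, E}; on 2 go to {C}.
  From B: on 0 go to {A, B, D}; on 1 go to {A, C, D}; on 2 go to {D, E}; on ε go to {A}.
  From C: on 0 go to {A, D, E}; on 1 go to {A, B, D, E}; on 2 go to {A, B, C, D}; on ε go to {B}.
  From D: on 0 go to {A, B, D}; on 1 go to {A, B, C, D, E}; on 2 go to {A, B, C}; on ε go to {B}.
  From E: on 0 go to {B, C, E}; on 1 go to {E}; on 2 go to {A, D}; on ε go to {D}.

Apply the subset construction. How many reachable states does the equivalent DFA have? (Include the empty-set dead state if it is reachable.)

Start state of the DFA: {A} (ε-closure of the NFA start).
{A} --0--> {A, B, C, D, E}  [new]
{A} --1--> {A, B, D, E}  [new]
{A} --2--> {A, B, C}  [new]
{A, B, C, D, E} --0--> {A, B, C, D, E}  [seen]
{A, B, C, D, E} --1--> {A, B, C, D, E}  [seen]
{A, B, C, D, E} --2--> {A, B, C, D, E}  [seen]
{A, B, D, E} --0--> {A, B, C, D, E}  [seen]
{A, B, D, E} --1--> {A, B, C, D, E}  [seen]
{A, B, D, E} --2--> {A, B, C, D, E}  [seen]
{A, B, C} --0--> {A, B, C, D, E}  [seen]
{A, B, C} --1--> {A, B, C, D, E}  [seen]
{A, B, C} --2--> {A, B, C, D, E}  [seen]
Reachable DFA states: {A}, {A, B, C, D, E}, {A, B, D, E}, {A, B, C}.

4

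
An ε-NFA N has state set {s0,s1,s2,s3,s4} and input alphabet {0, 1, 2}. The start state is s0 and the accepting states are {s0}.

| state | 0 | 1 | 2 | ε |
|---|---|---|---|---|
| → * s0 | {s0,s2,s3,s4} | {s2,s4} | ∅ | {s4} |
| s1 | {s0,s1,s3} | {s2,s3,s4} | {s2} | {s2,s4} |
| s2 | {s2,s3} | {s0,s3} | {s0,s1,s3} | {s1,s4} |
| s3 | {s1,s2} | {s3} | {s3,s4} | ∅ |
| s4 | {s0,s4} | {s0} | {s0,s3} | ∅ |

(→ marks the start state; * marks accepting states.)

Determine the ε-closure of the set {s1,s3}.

Begin with {s1,s3}.
s1 →ε {s2,s4}; add s2, s4.
ε-closure = {s1,s2,s3,s4}.

{s1,s2,s3,s4}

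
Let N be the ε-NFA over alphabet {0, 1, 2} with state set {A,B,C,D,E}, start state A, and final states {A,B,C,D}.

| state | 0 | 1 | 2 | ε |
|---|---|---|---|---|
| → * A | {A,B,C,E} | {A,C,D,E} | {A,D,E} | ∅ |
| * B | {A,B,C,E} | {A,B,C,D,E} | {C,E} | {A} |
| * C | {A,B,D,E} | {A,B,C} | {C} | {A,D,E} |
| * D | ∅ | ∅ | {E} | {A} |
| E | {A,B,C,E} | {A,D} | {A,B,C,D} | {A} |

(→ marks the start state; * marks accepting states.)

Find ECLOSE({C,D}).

Begin with {C,D}.
C →ε {A,D,E}; add A, E.
ε-closure = {A,C,D,E}.

{A,C,D,E}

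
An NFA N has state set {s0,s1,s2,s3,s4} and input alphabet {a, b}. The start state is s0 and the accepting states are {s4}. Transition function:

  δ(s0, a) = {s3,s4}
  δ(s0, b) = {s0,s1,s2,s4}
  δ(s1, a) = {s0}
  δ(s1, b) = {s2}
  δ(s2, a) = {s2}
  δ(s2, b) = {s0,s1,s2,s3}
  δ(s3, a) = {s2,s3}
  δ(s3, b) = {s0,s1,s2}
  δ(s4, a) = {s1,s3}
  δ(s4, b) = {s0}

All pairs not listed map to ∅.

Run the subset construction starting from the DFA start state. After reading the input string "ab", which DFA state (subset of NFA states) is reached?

{s0,s1,s2}

Start: {s0}.
δ(s0,a) = {s3,s4}.
Union: {s3,s4}.
After a: {s3,s4}.
δ(s3,b) = {s0,s1,s2}; δ(s4,b) = {s0}.
Union: {s0,s1,s2}.
After b: {s0,s1,s2}.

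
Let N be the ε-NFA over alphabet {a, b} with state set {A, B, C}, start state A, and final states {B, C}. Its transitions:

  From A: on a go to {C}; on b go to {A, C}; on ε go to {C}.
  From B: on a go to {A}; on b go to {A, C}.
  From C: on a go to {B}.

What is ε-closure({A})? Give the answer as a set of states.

Begin with {A}.
A →ε {C}; add C.
ε-closure = {A, C}.

{A, C}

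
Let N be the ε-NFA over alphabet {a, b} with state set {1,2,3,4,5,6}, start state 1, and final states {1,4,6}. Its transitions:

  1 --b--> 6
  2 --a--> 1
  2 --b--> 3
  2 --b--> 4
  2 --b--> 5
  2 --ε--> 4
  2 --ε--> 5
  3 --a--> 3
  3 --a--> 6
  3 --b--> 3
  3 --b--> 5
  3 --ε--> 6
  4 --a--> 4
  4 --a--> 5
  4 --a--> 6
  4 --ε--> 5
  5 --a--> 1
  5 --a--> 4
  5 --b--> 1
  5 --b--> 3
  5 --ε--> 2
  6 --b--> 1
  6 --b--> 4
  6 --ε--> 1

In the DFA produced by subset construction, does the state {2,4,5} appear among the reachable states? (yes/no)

Start state of the DFA: {1} (ε-closure of the NFA start).
{1} --a--> ∅  [new]
{1} --b--> {1,6}  [new]
∅ --a--> ∅  [seen]
∅ --b--> ∅  [seen]
{1,6} --a--> ∅  [seen]
{1,6} --b--> {1,2,4,5,6}  [new]
{1,2,4,5,6} --a--> {1,2,4,5,6}  [seen]
{1,2,4,5,6} --b--> {1,2,3,4,5,6}  [new]
{1,2,3,4,5,6} --a--> {1,2,3,4,5,6}  [seen]
{1,2,3,4,5,6} --b--> {1,2,3,4,5,6}  [seen]
Reachable DFA states: {1}, ∅, {1,6}, {1,2,4,5,6}, {1,2,3,4,5,6}.
{2,4,5} is not among them.

no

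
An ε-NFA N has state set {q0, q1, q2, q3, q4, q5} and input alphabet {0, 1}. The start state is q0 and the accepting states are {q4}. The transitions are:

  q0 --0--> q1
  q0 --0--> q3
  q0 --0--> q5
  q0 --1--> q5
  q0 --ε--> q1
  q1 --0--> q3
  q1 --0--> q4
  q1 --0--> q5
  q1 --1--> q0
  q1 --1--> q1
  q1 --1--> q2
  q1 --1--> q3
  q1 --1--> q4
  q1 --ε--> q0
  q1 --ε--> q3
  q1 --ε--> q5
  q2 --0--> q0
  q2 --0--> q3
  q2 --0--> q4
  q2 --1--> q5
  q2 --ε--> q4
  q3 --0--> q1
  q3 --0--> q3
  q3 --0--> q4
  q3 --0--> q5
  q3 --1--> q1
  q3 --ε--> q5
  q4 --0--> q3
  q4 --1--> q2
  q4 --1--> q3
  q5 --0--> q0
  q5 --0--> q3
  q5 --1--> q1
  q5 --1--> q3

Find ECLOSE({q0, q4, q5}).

Begin with {q0, q4, q5}.
q0 →ε {q1}; add q1.
q1 →ε {q0, q3, q5}; add q3.
ε-closure = {q0, q1, q3, q4, q5}.

{q0, q1, q3, q4, q5}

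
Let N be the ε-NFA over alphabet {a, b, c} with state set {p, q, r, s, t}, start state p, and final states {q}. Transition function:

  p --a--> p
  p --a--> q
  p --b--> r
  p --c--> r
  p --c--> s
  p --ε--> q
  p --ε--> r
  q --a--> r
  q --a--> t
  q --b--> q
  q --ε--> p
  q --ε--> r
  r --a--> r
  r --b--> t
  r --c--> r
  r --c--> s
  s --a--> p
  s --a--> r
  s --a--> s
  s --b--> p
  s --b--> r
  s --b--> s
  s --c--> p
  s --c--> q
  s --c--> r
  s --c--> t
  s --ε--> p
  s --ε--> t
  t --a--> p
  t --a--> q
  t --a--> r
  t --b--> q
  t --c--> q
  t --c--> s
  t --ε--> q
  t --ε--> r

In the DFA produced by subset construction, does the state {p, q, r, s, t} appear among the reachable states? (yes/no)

yes

Start state of the DFA: {p, q, r} (ε-closure of the NFA start).
{p, q, r} --a--> {p, q, r, t}  [new]
{p, q, r} --b--> {p, q, r, t}  [seen]
{p, q, r} --c--> {p, q, r, s, t}  [new]
{p, q, r, t} --a--> {p, q, r, t}  [seen]
{p, q, r, t} --b--> {p, q, r, t}  [seen]
{p, q, r, t} --c--> {p, q, r, s, t}  [seen]
{p, q, r, s, t} --a--> {p, q, r, s, t}  [seen]
{p, q, r, s, t} --b--> {p, q, r, s, t}  [seen]
{p, q, r, s, t} --c--> {p, q, r, s, t}  [seen]
Reachable DFA states: {p, q, r}, {p, q, r, t}, {p, q, r, s, t}.
{p, q, r, s, t} is among them.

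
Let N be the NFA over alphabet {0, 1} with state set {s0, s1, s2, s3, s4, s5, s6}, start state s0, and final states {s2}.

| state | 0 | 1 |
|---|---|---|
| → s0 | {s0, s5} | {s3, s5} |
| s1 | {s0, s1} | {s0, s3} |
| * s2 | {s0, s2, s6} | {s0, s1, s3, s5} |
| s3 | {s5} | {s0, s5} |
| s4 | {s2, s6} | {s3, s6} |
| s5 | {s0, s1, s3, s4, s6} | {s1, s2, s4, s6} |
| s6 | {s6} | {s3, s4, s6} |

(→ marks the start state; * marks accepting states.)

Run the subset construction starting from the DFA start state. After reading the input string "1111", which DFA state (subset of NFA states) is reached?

{s0, s1, s2, s3, s4, s5, s6}

Start: {s0}.
δ(s0,1) = {s3, s5}.
Union: {s3, s5}.
After 1: {s3, s5}.
δ(s3,1) = {s0, s5}; δ(s5,1) = {s1, s2, s4, s6}.
Union: {s0, s1, s2, s4, s5, s6}.
After 1: {s0, s1, s2, s4, s5, s6}.
δ(s0,1) = {s3, s5}; δ(s1,1) = {s0, s3}; δ(s2,1) = {s0, s1, s3, s5}; δ(s4,1) = {s3, s6}; δ(s5,1) = {s1, s2, s4, s6}; δ(s6,1) = {s3, s4, s6}.
Union: {s0, s1, s2, s3, s4, s5, s6}.
After 1: {s0, s1, s2, s3, s4, s5, s6}.
δ(s0,1) = {s3, s5}; δ(s1,1) = {s0, s3}; δ(s2,1) = {s0, s1, s3, s5}; δ(s3,1) = {s0, s5}; δ(s4,1) = {s3, s6}; δ(s5,1) = {s1, s2, s4, s6}; δ(s6,1) = {s3, s4, s6}.
Union: {s0, s1, s2, s3, s4, s5, s6}.
After 1: {s0, s1, s2, s3, s4, s5, s6}.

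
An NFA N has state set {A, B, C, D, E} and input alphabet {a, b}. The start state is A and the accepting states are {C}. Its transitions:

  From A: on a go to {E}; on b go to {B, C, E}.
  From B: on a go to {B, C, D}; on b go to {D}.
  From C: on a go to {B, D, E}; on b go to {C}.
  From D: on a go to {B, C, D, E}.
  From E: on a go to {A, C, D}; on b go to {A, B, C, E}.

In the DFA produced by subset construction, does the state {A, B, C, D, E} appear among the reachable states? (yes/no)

yes

Start state of the DFA: {A}.
{A} --a--> {E}  [new]
{A} --b--> {B, C, E}  [new]
{E} --a--> {A, C, D}  [new]
{E} --b--> {A, B, C, E}  [new]
{B, C, E} --a--> {A, B, C, D, E}  [new]
{B, C, E} --b--> {A, B, C, D, E}  [seen]
{A, C, D} --a--> {B, C, D, E}  [new]
{A, C, D} --b--> {B, C, E}  [seen]
{A, B, C, E} --a--> {A, B, C, D, E}  [seen]
{A, B, C, E} --b--> {A, B, C, D, E}  [seen]
{A, B, C, D, E} --a--> {A, B, C, D, E}  [seen]
{A, B, C, D, E} --b--> {A, B, C, D, E}  [seen]
{B, C, D, E} --a--> {A, B, C, D, E}  [seen]
{B, C, D, E} --b--> {A, B, C, D, E}  [seen]
Reachable DFA states: {A}, {E}, {B, C, E}, {A, C, D}, {A, B, C, E}, {A, B, C, D, E}, {B, C, D, E}.
{A, B, C, D, E} is among them.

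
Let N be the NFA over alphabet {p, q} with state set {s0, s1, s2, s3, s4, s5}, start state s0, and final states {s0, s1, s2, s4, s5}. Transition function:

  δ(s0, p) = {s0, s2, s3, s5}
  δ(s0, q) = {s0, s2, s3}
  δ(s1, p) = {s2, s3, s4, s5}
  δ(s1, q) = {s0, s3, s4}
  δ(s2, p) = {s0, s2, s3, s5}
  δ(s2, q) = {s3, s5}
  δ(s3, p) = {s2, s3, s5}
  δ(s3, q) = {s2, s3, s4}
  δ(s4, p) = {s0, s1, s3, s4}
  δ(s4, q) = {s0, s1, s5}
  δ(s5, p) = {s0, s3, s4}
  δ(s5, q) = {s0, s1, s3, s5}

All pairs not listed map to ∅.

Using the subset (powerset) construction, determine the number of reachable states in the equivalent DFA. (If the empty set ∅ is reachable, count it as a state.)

Start state of the DFA: {s0}.
{s0} --p--> {s0, s2, s3, s5}  [new]
{s0} --q--> {s0, s2, s3}  [new]
{s0, s2, s3, s5} --p--> {s0, s2, s3, s4, s5}  [new]
{s0, s2, s3, s5} --q--> {s0, s1, s2, s3, s4, s5}  [new]
{s0, s2, s3} --p--> {s0, s2, s3, s5}  [seen]
{s0, s2, s3} --q--> {s0, s2, s3, s4, s5}  [seen]
{s0, s2, s3, s4, s5} --p--> {s0, s1, s2, s3, s4, s5}  [seen]
{s0, s2, s3, s4, s5} --q--> {s0, s1, s2, s3, s4, s5}  [seen]
{s0, s1, s2, s3, s4, s5} --p--> {s0, s1, s2, s3, s4, s5}  [seen]
{s0, s1, s2, s3, s4, s5} --q--> {s0, s1, s2, s3, s4, s5}  [seen]
Reachable DFA states: {s0}, {s0, s2, s3, s5}, {s0, s2, s3}, {s0, s2, s3, s4, s5}, {s0, s1, s2, s3, s4, s5}.

5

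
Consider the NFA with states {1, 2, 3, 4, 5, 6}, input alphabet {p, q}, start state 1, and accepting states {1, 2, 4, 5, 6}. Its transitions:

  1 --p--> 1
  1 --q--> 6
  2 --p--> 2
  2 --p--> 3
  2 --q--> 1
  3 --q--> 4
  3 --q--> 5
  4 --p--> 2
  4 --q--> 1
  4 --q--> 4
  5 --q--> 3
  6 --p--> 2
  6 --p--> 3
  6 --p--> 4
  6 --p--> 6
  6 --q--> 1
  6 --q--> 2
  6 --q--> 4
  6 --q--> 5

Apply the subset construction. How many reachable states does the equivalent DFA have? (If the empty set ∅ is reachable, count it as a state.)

10

Start state of the DFA: {1}.
{1} --p--> {1}  [seen]
{1} --q--> {6}  [new]
{6} --p--> {2, 3, 4, 6}  [new]
{6} --q--> {1, 2, 4, 5}  [new]
{2, 3, 4, 6} --p--> {2, 3, 4, 6}  [seen]
{2, 3, 4, 6} --q--> {1, 2, 4, 5}  [seen]
{1, 2, 4, 5} --p--> {1, 2, 3}  [new]
{1, 2, 4, 5} --q--> {1, 3, 4, 6}  [new]
{1, 2, 3} --p--> {1, 2, 3}  [seen]
{1, 2, 3} --q--> {1, 4, 5, 6}  [new]
{1, 3, 4, 6} --p--> {1, 2, 3, 4, 6}  [new]
{1, 3, 4, 6} --q--> {1, 2, 4, 5, 6}  [new]
{1, 4, 5, 6} --p--> {1, 2, 3, 4, 6}  [seen]
{1, 4, 5, 6} --q--> {1, 2, 3, 4, 5, 6}  [new]
{1, 2, 3, 4, 6} --p--> {1, 2, 3, 4, 6}  [seen]
{1, 2, 3, 4, 6} --q--> {1, 2, 4, 5, 6}  [seen]
{1, 2, 4, 5, 6} --p--> {1, 2, 3, 4, 6}  [seen]
{1, 2, 4, 5, 6} --q--> {1, 2, 3, 4, 5, 6}  [seen]
{1, 2, 3, 4, 5, 6} --p--> {1, 2, 3, 4, 6}  [seen]
{1, 2, 3, 4, 5, 6} --q--> {1, 2, 3, 4, 5, 6}  [seen]
Reachable DFA states: {1}, {6}, {2, 3, 4, 6}, {1, 2, 4, 5}, {1, 2, 3}, {1, 3, 4, 6}, {1, 4, 5, 6}, {1, 2, 3, 4, 6}, {1, 2, 4, 5, 6}, {1, 2, 3, 4, 5, 6}.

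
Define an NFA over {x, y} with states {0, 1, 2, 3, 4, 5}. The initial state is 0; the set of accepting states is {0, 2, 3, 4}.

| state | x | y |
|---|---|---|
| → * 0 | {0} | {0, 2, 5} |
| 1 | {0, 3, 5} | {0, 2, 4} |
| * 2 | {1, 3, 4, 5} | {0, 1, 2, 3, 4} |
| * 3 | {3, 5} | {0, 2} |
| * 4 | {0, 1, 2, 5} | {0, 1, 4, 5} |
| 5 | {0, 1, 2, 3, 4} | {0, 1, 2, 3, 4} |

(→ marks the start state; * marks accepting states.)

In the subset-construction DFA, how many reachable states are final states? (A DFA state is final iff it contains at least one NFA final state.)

3

Start state of the DFA: {0}.
{0} --x--> {0}  [seen]
{0} --y--> {0, 2, 5}  [new]
{0, 2, 5} --x--> {0, 1, 2, 3, 4, 5}  [new]
{0, 2, 5} --y--> {0, 1, 2, 3, 4, 5}  [seen]
{0, 1, 2, 3, 4, 5} --x--> {0, 1, 2, 3, 4, 5}  [seen]
{0, 1, 2, 3, 4, 5} --y--> {0, 1, 2, 3, 4, 5}  [seen]
Reachable DFA states: {0}, {0, 2, 5}, {0, 1, 2, 3, 4, 5}.
Accepting DFA states (contain an NFA accepting state): {0}, {0, 2, 5}, {0, 1, 2, 3, 4, 5}.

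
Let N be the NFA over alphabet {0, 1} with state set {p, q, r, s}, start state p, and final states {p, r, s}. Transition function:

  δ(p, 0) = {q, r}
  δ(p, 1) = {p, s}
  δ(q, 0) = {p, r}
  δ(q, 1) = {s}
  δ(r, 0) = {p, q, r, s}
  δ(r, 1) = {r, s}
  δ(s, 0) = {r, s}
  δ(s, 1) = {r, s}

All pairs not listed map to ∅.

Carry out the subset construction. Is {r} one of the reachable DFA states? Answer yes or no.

Start state of the DFA: {p}.
{p} --0--> {q, r}  [new]
{p} --1--> {p, s}  [new]
{q, r} --0--> {p, q, r, s}  [new]
{q, r} --1--> {r, s}  [new]
{p, s} --0--> {q, r, s}  [new]
{p, s} --1--> {p, r, s}  [new]
{p, q, r, s} --0--> {p, q, r, s}  [seen]
{p, q, r, s} --1--> {p, r, s}  [seen]
{r, s} --0--> {p, q, r, s}  [seen]
{r, s} --1--> {r, s}  [seen]
{q, r, s} --0--> {p, q, r, s}  [seen]
{q, r, s} --1--> {r, s}  [seen]
{p, r, s} --0--> {p, q, r, s}  [seen]
{p, r, s} --1--> {p, r, s}  [seen]
Reachable DFA states: {p}, {q, r}, {p, s}, {p, q, r, s}, {r, s}, {q, r, s}, {p, r, s}.
{r} is not among them.

no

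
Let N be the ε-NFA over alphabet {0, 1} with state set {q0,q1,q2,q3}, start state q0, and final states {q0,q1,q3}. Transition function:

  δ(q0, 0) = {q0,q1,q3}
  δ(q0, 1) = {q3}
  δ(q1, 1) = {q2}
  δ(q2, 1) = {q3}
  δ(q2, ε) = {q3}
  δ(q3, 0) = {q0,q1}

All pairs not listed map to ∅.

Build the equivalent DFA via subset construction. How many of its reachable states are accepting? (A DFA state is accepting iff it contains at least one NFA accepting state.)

5

Start state of the DFA: {q0} (ε-closure of the NFA start).
{q0} --0--> {q0,q1,q3}  [new]
{q0} --1--> {q3}  [new]
{q0,q1,q3} --0--> {q0,q1,q3}  [seen]
{q0,q1,q3} --1--> {q2,q3}  [new]
{q3} --0--> {q0,q1}  [new]
{q3} --1--> ∅  [new]
{q2,q3} --0--> {q0,q1}  [seen]
{q2,q3} --1--> {q3}  [seen]
{q0,q1} --0--> {q0,q1,q3}  [seen]
{q0,q1} --1--> {q2,q3}  [seen]
∅ --0--> ∅  [seen]
∅ --1--> ∅  [seen]
Reachable DFA states: {q0}, {q0,q1,q3}, {q3}, {q2,q3}, {q0,q1}, ∅.
Accepting DFA states (contain an NFA accepting state): {q0}, {q0,q1,q3}, {q3}, {q2,q3}, {q0,q1}.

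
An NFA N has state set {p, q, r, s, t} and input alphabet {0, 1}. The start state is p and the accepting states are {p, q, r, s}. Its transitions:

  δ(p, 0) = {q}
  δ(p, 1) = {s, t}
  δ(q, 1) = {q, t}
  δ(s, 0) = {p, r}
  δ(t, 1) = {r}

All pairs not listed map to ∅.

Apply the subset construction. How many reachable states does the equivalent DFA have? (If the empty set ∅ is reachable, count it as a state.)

Start state of the DFA: {p}.
{p} --0--> {q}  [new]
{p} --1--> {s, t}  [new]
{q} --0--> ∅  [new]
{q} --1--> {q, t}  [new]
{s, t} --0--> {p, r}  [new]
{s, t} --1--> {r}  [new]
∅ --0--> ∅  [seen]
∅ --1--> ∅  [seen]
{q, t} --0--> ∅  [seen]
{q, t} --1--> {q, r, t}  [new]
{p, r} --0--> {q}  [seen]
{p, r} --1--> {s, t}  [seen]
{r} --0--> ∅  [seen]
{r} --1--> ∅  [seen]
{q, r, t} --0--> ∅  [seen]
{q, r, t} --1--> {q, r, t}  [seen]
Reachable DFA states: {p}, {q}, {s, t}, ∅, {q, t}, {p, r}, {r}, {q, r, t}.

8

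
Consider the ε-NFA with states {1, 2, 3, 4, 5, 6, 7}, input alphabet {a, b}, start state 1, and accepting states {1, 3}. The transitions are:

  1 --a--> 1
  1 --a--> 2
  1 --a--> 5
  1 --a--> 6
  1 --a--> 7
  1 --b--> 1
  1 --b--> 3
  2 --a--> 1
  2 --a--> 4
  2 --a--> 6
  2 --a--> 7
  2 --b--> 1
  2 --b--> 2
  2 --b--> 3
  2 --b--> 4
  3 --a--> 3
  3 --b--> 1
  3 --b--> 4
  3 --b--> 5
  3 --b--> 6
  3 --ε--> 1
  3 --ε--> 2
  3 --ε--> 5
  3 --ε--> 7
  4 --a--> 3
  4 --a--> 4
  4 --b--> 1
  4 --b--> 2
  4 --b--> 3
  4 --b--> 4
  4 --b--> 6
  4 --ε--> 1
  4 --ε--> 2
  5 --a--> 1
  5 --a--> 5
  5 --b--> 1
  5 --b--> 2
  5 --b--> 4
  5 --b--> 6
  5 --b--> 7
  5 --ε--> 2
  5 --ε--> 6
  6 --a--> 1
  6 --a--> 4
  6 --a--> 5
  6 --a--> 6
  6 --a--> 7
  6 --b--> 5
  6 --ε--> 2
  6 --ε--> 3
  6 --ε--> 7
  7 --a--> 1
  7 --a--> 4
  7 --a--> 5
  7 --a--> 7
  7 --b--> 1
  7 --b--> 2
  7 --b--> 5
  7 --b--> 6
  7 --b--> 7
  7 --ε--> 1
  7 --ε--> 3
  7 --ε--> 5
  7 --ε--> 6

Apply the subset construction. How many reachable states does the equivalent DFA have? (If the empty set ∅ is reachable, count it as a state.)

3

Start state of the DFA: {1} (ε-closure of the NFA start).
{1} --a--> {1, 2, 3, 5, 6, 7}  [new]
{1} --b--> {1, 2, 3, 5, 6, 7}  [seen]
{1, 2, 3, 5, 6, 7} --a--> {1, 2, 3, 4, 5, 6, 7}  [new]
{1, 2, 3, 5, 6, 7} --b--> {1, 2, 3, 4, 5, 6, 7}  [seen]
{1, 2, 3, 4, 5, 6, 7} --a--> {1, 2, 3, 4, 5, 6, 7}  [seen]
{1, 2, 3, 4, 5, 6, 7} --b--> {1, 2, 3, 4, 5, 6, 7}  [seen]
Reachable DFA states: {1}, {1, 2, 3, 5, 6, 7}, {1, 2, 3, 4, 5, 6, 7}.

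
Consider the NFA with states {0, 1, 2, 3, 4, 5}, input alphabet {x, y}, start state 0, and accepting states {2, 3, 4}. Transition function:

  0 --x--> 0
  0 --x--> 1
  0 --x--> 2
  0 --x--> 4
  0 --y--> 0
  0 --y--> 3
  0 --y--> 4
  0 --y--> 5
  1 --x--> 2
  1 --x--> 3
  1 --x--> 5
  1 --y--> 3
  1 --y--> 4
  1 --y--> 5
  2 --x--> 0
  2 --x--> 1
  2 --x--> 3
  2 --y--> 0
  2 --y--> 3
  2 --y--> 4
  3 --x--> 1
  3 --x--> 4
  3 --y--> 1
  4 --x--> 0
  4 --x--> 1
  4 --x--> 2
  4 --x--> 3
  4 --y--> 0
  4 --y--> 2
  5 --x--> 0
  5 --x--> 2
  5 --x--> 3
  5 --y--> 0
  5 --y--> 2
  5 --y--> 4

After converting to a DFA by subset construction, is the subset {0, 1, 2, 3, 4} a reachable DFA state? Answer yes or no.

yes

Start state of the DFA: {0}.
{0} --x--> {0, 1, 2, 4}  [new]
{0} --y--> {0, 3, 4, 5}  [new]
{0, 1, 2, 4} --x--> {0, 1, 2, 3, 4, 5}  [new]
{0, 1, 2, 4} --y--> {0, 2, 3, 4, 5}  [new]
{0, 3, 4, 5} --x--> {0, 1, 2, 3, 4}  [new]
{0, 3, 4, 5} --y--> {0, 1, 2, 3, 4, 5}  [seen]
{0, 1, 2, 3, 4, 5} --x--> {0, 1, 2, 3, 4, 5}  [seen]
{0, 1, 2, 3, 4, 5} --y--> {0, 1, 2, 3, 4, 5}  [seen]
{0, 2, 3, 4, 5} --x--> {0, 1, 2, 3, 4}  [seen]
{0, 2, 3, 4, 5} --y--> {0, 1, 2, 3, 4, 5}  [seen]
{0, 1, 2, 3, 4} --x--> {0, 1, 2, 3, 4, 5}  [seen]
{0, 1, 2, 3, 4} --y--> {0, 1, 2, 3, 4, 5}  [seen]
Reachable DFA states: {0}, {0, 1, 2, 4}, {0, 3, 4, 5}, {0, 1, 2, 3, 4, 5}, {0, 2, 3, 4, 5}, {0, 1, 2, 3, 4}.
{0, 1, 2, 3, 4} is among them.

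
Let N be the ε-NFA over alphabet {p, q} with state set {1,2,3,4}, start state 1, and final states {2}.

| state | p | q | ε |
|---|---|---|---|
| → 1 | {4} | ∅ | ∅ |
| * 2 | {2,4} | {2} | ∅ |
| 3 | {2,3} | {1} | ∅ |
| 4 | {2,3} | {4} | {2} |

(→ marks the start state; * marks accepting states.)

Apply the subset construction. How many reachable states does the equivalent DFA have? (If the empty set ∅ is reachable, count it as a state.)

5

Start state of the DFA: {1} (ε-closure of the NFA start).
{1} --p--> {2,4}  [new]
{1} --q--> ∅  [new]
{2,4} --p--> {2,3,4}  [new]
{2,4} --q--> {2,4}  [seen]
∅ --p--> ∅  [seen]
∅ --q--> ∅  [seen]
{2,3,4} --p--> {2,3,4}  [seen]
{2,3,4} --q--> {1,2,4}  [new]
{1,2,4} --p--> {2,3,4}  [seen]
{1,2,4} --q--> {2,4}  [seen]
Reachable DFA states: {1}, {2,4}, ∅, {2,3,4}, {1,2,4}.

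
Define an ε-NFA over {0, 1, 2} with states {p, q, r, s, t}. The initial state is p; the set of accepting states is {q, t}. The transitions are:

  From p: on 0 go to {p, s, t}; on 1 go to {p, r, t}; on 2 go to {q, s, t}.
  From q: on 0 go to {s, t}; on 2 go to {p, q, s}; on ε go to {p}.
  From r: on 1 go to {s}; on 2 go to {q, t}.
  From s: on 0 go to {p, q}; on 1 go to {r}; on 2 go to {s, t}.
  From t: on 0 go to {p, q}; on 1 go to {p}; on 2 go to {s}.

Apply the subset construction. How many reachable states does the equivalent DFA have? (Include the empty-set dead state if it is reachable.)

Start state of the DFA: {p} (ε-closure of the NFA start).
{p} --0--> {p, s, t}  [new]
{p} --1--> {p, r, t}  [new]
{p} --2--> {p, q, s, t}  [new]
{p, s, t} --0--> {p, q, s, t}  [seen]
{p, s, t} --1--> {p, r, t}  [seen]
{p, s, t} --2--> {p, q, s, t}  [seen]
{p, r, t} --0--> {p, q, s, t}  [seen]
{p, r, t} --1--> {p, r, s, t}  [new]
{p, r, t} --2--> {p, q, s, t}  [seen]
{p, q, s, t} --0--> {p, q, s, t}  [seen]
{p, q, s, t} --1--> {p, r, t}  [seen]
{p, q, s, t} --2--> {p, q, s, t}  [seen]
{p, r, s, t} --0--> {p, q, s, t}  [seen]
{p, r, s, t} --1--> {p, r, s, t}  [seen]
{p, r, s, t} --2--> {p, q, s, t}  [seen]
Reachable DFA states: {p}, {p, s, t}, {p, r, t}, {p, q, s, t}, {p, r, s, t}.

5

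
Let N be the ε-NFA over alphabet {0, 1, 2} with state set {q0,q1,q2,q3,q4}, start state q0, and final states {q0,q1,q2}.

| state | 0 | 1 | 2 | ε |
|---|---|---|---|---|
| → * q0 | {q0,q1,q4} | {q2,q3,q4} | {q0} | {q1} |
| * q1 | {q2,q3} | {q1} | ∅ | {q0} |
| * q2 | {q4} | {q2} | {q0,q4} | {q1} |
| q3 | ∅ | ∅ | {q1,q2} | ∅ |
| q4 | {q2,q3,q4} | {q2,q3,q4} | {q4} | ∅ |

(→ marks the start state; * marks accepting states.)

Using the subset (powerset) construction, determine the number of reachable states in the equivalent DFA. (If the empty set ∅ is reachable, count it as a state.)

4

Start state of the DFA: {q0,q1} (ε-closure of the NFA start).
{q0,q1} --0--> {q0,q1,q2,q3,q4}  [new]
{q0,q1} --1--> {q0,q1,q2,q3,q4}  [seen]
{q0,q1} --2--> {q0,q1}  [seen]
{q0,q1,q2,q3,q4} --0--> {q0,q1,q2,q3,q4}  [seen]
{q0,q1,q2,q3,q4} --1--> {q0,q1,q2,q3,q4}  [seen]
{q0,q1,q2,q3,q4} --2--> {q0,q1,q2,q4}  [new]
{q0,q1,q2,q4} --0--> {q0,q1,q2,q3,q4}  [seen]
{q0,q1,q2,q4} --1--> {q0,q1,q2,q3,q4}  [seen]
{q0,q1,q2,q4} --2--> {q0,q1,q4}  [new]
{q0,q1,q4} --0--> {q0,q1,q2,q3,q4}  [seen]
{q0,q1,q4} --1--> {q0,q1,q2,q3,q4}  [seen]
{q0,q1,q4} --2--> {q0,q1,q4}  [seen]
Reachable DFA states: {q0,q1}, {q0,q1,q2,q3,q4}, {q0,q1,q2,q4}, {q0,q1,q4}.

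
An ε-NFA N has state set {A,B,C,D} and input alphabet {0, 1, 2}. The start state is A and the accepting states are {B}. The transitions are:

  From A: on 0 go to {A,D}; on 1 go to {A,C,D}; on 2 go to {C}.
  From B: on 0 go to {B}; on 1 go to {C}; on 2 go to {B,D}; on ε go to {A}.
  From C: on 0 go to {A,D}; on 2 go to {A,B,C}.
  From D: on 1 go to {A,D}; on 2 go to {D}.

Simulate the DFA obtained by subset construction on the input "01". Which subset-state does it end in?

{A,C,D}

Start: {A}.
δ(A,0) = {A,D}.
Union: {A,D}.
After 0: {A,D}.
δ(A,1) = {A,C,D}; δ(D,1) = {A,D}.
Union: {A,C,D}.
After 1: {A,C,D}.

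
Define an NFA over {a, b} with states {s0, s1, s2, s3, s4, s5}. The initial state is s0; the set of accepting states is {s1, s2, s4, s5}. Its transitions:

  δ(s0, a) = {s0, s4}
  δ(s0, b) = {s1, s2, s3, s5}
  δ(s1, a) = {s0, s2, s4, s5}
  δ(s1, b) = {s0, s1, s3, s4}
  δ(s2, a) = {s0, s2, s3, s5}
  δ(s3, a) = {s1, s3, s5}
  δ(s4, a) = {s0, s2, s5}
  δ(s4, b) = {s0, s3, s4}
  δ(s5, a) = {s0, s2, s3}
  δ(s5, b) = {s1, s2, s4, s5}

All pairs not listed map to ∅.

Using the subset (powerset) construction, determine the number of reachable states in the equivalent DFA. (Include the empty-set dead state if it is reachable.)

6

Start state of the DFA: {s0}.
{s0} --a--> {s0, s4}  [new]
{s0} --b--> {s1, s2, s3, s5}  [new]
{s0, s4} --a--> {s0, s2, s4, s5}  [new]
{s0, s4} --b--> {s0, s1, s2, s3, s4, s5}  [new]
{s1, s2, s3, s5} --a--> {s0, s1, s2, s3, s4, s5}  [seen]
{s1, s2, s3, s5} --b--> {s0, s1, s2, s3, s4, s5}  [seen]
{s0, s2, s4, s5} --a--> {s0, s2, s3, s4, s5}  [new]
{s0, s2, s4, s5} --b--> {s0, s1, s2, s3, s4, s5}  [seen]
{s0, s1, s2, s3, s4, s5} --a--> {s0, s1, s2, s3, s4, s5}  [seen]
{s0, s1, s2, s3, s4, s5} --b--> {s0, s1, s2, s3, s4, s5}  [seen]
{s0, s2, s3, s4, s5} --a--> {s0, s1, s2, s3, s4, s5}  [seen]
{s0, s2, s3, s4, s5} --b--> {s0, s1, s2, s3, s4, s5}  [seen]
Reachable DFA states: {s0}, {s0, s4}, {s1, s2, s3, s5}, {s0, s2, s4, s5}, {s0, s1, s2, s3, s4, s5}, {s0, s2, s3, s4, s5}.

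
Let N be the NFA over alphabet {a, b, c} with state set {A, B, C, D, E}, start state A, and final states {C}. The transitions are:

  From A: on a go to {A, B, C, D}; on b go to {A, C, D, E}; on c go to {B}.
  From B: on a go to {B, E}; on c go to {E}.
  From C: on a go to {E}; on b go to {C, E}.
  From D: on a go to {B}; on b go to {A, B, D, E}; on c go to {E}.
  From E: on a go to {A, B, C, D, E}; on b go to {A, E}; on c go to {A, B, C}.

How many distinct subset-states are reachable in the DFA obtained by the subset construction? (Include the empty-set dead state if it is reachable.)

11

Start state of the DFA: {A}.
{A} --a--> {A, B, C, D}  [new]
{A} --b--> {A, C, D, E}  [new]
{A} --c--> {B}  [new]
{A, B, C, D} --a--> {A, B, C, D, E}  [new]
{A, B, C, D} --b--> {A, B, C, D, E}  [seen]
{A, B, C, D} --c--> {B, E}  [new]
{A, C, D, E} --a--> {A, B, C, D, E}  [seen]
{A, C, D, E} --b--> {A, B, C, D, E}  [seen]
{A, C, D, E} --c--> {A, B, C, E}  [new]
{B} --a--> {B, E}  [seen]
{B} --b--> ∅  [new]
{B} --c--> {E}  [new]
{A, B, C, D, E} --a--> {A, B, C, D, E}  [seen]
{A, B, C, D, E} --b--> {A, B, C, D, E}  [seen]
{A, B, C, D, E} --c--> {A, B, C, E}  [seen]
{B, E} --a--> {A, B, C, D, E}  [seen]
{B, E} --b--> {A, E}  [new]
{B, E} --c--> {A, B, C, E}  [seen]
{A, B, C, E} --a--> {A, B, C, D, E}  [seen]
{A, B, C, E} --b--> {A, C, D, E}  [seen]
{A, B, C, E} --c--> {A, B, C, E}  [seen]
∅ --a--> ∅  [seen]
∅ --b--> ∅  [seen]
∅ --c--> ∅  [seen]
{E} --a--> {A, B, C, D, E}  [seen]
{E} --b--> {A, E}  [seen]
{E} --c--> {A, B, C}  [new]
{A, E} --a--> {A, B, C, D, E}  [seen]
{A, E} --b--> {A, C, D, E}  [seen]
{A, E} --c--> {A, B, C}  [seen]
{A, B, C} --a--> {A, B, C, D, E}  [seen]
{A, B, C} --b--> {A, C, D, E}  [seen]
{A, B, C} --c--> {B, E}  [seen]
Reachable DFA states: {A}, {A, B, C, D}, {A, C, D, E}, {B}, {A, B, C, D, E}, {B, E}, {A, B, C, E}, ∅, {E}, {A, E}, {A, B, C}.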